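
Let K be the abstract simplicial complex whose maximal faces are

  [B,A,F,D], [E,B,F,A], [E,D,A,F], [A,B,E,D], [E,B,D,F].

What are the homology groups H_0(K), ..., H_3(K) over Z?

H_0 = Z,  H_1 = 0,  H_2 = 0,  H_3 = Z.

Fix the vertex order A < B < D < E < F and write every simplex with vertices in increasing order. Then dim K = 3 and the simplices of K are:

  0-simplices (5): A, B, D, E, F
  1-simplices (10): AB, AD, AE, AF, BD, BE, BF, DE, DF, EF
  2-simplices (10): ABD, ABE, ABF, ADE, ADF, AEF, BDE, BDF, BEF, DEF
  3-simplices (5): ABDE, ABDF, ABEF, ADEF, BDEF

so the chain groups are C_0 ≅ Z^5, C_1 ≅ Z^10, C_2 ≅ Z^10, C_3 ≅ Z^5.

∂_1: C_1 → C_0 is given by ∂[p,q] = [q] − [p].
The resulting 5×10 matrix has rank 4, and its Smith normal form has invariant factors (1,1,1,1).

Boundary ∂_2: C_2 → C_1 sends each 2-simplex [p,q,r] to [q,r] − [p,r] + [p,q]. For instance
  ∂ADE = DE − AE + AD,
  ∂ABE = BE − AE + AB.
The 10×10 boundary matrix has rank 6 and Smith normal form diag(1,1,1,1,1,1).

Boundary ∂_3: C_3 → C_2 sends each 3-simplex σ to the alternating sum Σ_i (−1)^i (σ with its i-th vertex removed). For instance
  ∂ADEF = DEF − AEF + ADF − ADE,
  ∂ABDF = BDF − ADF + ABF − ABD.
This gives a 10×5 integer matrix of rank 4; reducing to Smith normal form yields diagonal entries (1,1,1,1).

Computing H_k = (kernel of ∂_k) / (image of ∂_{k+1}):

  H_0: rank C_0 − rank ∂_1 = 5 − 4 = 1, and the invariant factors of ∂_1 are all 1, so H_0 ≅ Z.
  H_1: rank ker ∂_1 − rank ∂_2 = (10 − 4) − 6 = 0, and the invariant factors of ∂_2 are all 1, so H_1 ≅ 0.
  H_2: rank ker ∂_2 − rank ∂_3 = (10 − 6) − 4 = 0, and the invariant factors of ∂_3 are all 1, so H_2 ≅ 0.
  H_3: rank ker ∂_3 − rank ∂_4 = (5 − 4) − 0 = 1, and there is no ∂_4, so H_3 ≅ Z.

(K is a triangulation of the 3-sphere S^3.)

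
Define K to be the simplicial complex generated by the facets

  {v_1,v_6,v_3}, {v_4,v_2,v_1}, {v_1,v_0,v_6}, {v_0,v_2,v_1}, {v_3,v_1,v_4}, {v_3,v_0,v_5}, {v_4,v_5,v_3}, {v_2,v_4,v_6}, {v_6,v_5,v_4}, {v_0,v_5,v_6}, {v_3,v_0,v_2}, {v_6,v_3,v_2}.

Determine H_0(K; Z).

H_0 ≅ Z.

Take the total order v_0 < v_1 < v_2 < v_3 < v_4 < v_5 < v_6 on the vertex set. Then K (dimension 2) consists of the simplices:

  0-simplices (7): [v_0], [v_1], [v_2], [v_3], [v_4], [v_5], [v_6]
  1-simplices (18): (18 of them)
  2-simplices (12): (12 of them)

giving chain groups C_0 ≅ Z^7, C_1 ≅ Z^18, C_2 ≅ Z^12.

∂_1: C_1 → C_0 sends each edge [p,q] (with p < q) to q − p.
As a 7×18 matrix over Z this has rank 6, with invariant factors (1,1,1,1,1,1).

Boundary ∂_2: C_2 → C_1 sends each 2-simplex [p,q,r] to [q,r] − [p,r] + [p,q]. For instance
  ∂[v_0,v_1,v_2] = [v_1,v_2] − [v_0,v_2] + [v_0,v_1],
  ∂[v_4,v_5,v_6] = [v_5,v_6] − [v_4,v_6] + [v_4,v_5].
The resulting 18×12 matrix has rank 12, and its Smith normal form has invariant factors (1,1,1,1,1,1,1,1,1,1,1,2).

Now H_k = ker ∂_k / im ∂_{k+1}, so:

  H_0: rank C_0 − rank ∂_1 = 7 − 6 = 1, and the invariant factors of ∂_1 are all 1, so H_0 ≅ Z.

(K is a triangulation of the real projective plane RP^2.)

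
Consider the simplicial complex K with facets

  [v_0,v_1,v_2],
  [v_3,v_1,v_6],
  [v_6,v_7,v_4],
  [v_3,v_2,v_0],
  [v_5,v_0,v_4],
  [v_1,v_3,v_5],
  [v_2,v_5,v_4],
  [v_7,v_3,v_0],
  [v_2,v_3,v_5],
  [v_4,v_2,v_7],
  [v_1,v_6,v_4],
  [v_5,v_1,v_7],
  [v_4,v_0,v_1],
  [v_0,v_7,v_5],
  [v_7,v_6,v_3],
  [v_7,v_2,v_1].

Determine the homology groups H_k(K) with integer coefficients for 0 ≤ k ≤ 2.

H_0 ≅ Z,  H_1 ≅ Z^2,  H_2 ≅ Z.

Order the vertices as v_0 < v_1 < v_2 < v_3 < v_4 < v_5 < v_6 < v_7. Listing each simplex with vertices in this order, K has dimension 2 with simplices:

  0-simplices (8): [v_0], [v_1], [v_2], [v_3], [v_4], [v_5], [v_6], [v_7]
  1-simplices (24): (24 of them)
  2-simplices (16): (16 of them)

giving chain groups C_0 ≅ Z^8, C_1 ≅ Z^24, C_2 ≅ Z^16.

∂_1: C_1 → C_0 sends each edge [p,q] (with p < q) to q − p.
As a 8×24 matrix over Z this has rank 7, with invariant factors (1,1,1,1,1,1,1).

Boundary ∂_2: C_2 → C_1 sends each 2-simplex [p,q,r] to [q,r] − [p,r] + [p,q]. For instance
  ∂[v_1,v_5,v_7] = [v_5,v_7] − [v_1,v_7] + [v_1,v_5],
  ∂[v_0,v_2,v_3] = [v_2,v_3] − [v_0,v_3] + [v_0,v_2].
The resulting 24×16 matrix has rank 15, and its Smith normal form has invariant factors (1,1,1,1,1,1,1,1,1,1,1,1,1,1,1).

Reading off H_k = ker ∂_k / im ∂_{k+1}:

  H_0: rank C_0 − rank ∂_1 = 8 − 7 = 1, and the invariant factors of ∂_1 are all 1, so H_0 ≅ Z.
  H_1: rank ker ∂_1 − rank ∂_2 = (24 − 7) − 15 = 2, and the invariant factors of ∂_2 are all 1, so H_1 ≅ Z^2.
  H_2: rank ker ∂_2 − rank ∂_3 = (16 − 15) − 0 = 1, and there is no ∂_3, so H_2 ≅ Z.

As a check, the Euler characteristic is 8 − 24 + 16 = 0, which agrees with 1 − 2 + 1 = 0.
(K is a triangulation of the torus T^2.)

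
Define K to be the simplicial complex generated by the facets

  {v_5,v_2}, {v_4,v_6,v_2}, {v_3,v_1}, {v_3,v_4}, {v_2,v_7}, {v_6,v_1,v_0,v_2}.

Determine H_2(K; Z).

K has 8 vertices, 12 edges, 5 triangles, 1 3-simplex.
rank ∂_2 = 4, rank ∂_3 = 1 ⇒ b_2 = 5 − 4 − 1 = 0; all invariant factors of ∂_3 are 1 so no torsion. So H_2 = 0.

H_2 ≅ 0.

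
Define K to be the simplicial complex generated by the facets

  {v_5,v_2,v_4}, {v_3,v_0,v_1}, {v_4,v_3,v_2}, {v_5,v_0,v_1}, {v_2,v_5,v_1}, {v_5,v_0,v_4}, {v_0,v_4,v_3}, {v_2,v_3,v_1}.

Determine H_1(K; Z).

H_1 ≅ 0.

We work with the vertex ordering v_0 < v_1 < v_2 < v_3 < v_4 < v_5. The simplices of K, each written with vertices in increasing order, are:

  0-simplices (6): [v_0], [v_1], [v_2], [v_3], [v_4], [v_5]
  1-simplices (12): [v_0,v_1], [v_0,v_3], [v_0,v_4], [v_0,v_5], [v_1,v_2], [v_1,v_3], [v_1,v_5], [v_2,v_3], [v_2,v_4], [v_2,v_5], [v_3,v_4], [v_4,v_5]
  2-simplices (8): [v_0,v_1,v_3], [v_0,v_1,v_5], [v_0,v_3,v_4], [v_0,v_4,v_5], [v_1,v_2,v_3], [v_1,v_2,v_5], [v_2,v_3,v_4], [v_2,v_4,v_5]

giving chain groups C_0 ≅ Z^6, C_1 ≅ Z^12, C_2 ≅ Z^8.

Boundary ∂_1: C_1 → C_0 is given by ∂[p,q] = [q] − [p]. For instance
  ∂[v_1,v_3] = [v_3] − [v_1].
As a 6×12 matrix over Z this has rank 5, with invariant factors (1,1,1,1,1).

The boundary map ∂_2: C_2 → C_1 sends each 2-simplex [p,q,r] to [q,r] − [p,r] + [p,q]. For instance
  ∂[v_2,v_3,v_4] = [v_3,v_4] − [v_2,v_4] + [v_2,v_3],
  ∂[v_0,v_1,v_3] = [v_1,v_3] − [v_0,v_3] + [v_0,v_1].
As a 12×8 matrix over Z this has rank 7, with invariant factors (1,1,1,1,1,1,1).

Reading off H_k = ker ∂_k / im ∂_{k+1}:

  H_1: rank ker ∂_1 − rank ∂_2 = (12 − 5) − 7 = 0, and the invariant factors of ∂_2 are all 1, so H_1 = 0.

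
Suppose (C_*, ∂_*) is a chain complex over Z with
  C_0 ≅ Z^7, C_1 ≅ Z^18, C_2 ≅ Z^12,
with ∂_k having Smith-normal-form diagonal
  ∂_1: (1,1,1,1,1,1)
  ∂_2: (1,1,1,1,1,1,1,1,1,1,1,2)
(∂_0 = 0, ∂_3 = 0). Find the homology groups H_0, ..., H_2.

H_0 ≅ Z,  H_1 ≅ Z/2,  H_2 = 0.

H_0: b_0 = 7 − 0 − 6 = 1; torsion from ∂_1 factors > 1: none. So H_0 ≅ Z.
H_1: b_1 = 18 − 6 − 12 = 0; torsion from ∂_2 factors > 1: [2]. So H_1 ≅ Z/2.
H_2: b_2 = 12 − 12 − 0 = 0; torsion from ∂_3 factors > 1: none. So H_2 ≅ 0.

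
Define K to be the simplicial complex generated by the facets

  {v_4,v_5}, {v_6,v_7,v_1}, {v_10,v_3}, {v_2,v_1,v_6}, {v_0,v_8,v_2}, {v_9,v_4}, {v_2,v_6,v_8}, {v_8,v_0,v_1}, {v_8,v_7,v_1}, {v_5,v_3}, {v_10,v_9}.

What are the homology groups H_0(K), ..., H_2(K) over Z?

H_0 = Z^2,  H_1 = Z^2,  H_2 = 0.

Fix the vertex order v_0 < v_1 < v_2 < v_3 < v_4 < v_5 < v_6 < v_7 < v_8 < v_9 < v_10 and write every simplex with vertices in increasing order. Then dim K = 2 and the simplices of K are:

  0-simplices (11): [v_0], [v_1], [v_2], [v_3], [v_4], [v_5], [v_6], [v_7], [v_8], [v_9], [v_10]
  1-simplices (17): (17 of them)
  2-simplices (6): [v_0,v_1,v_8], [v_0,v_2,v_8], [v_1,v_2,v_6], [v_1,v_6,v_7], [v_1,v_7,v_8], [v_2,v_6,v_8]

Hence C_0 ≅ Z^11, C_1 ≅ Z^17, C_2 ≅ Z^6.

∂_1: C_1 → C_0 is given by ∂[p,q] = [q] − [p]. For instance
  ∂[v_1,v_2] = [v_2] − [v_1].
This gives a 11×17 integer matrix of rank 9; reducing to Smith normal form yields diagonal entries (1,1,1,1,1,1,1,1,1).

The boundary map ∂_2: C_2 → C_1 acts by ∂[p,q,r] = [q,r] − [p,r] + [p,q]. For instance
  ∂[v_1,v_7,v_8] = [v_7,v_8] − [v_1,v_8] + [v_1,v_7],
  ∂[v_0,v_2,v_8] = [v_2,v_8] − [v_0,v_8] + [v_0,v_2].
As a 17×6 matrix over Z this has rank 6, with invariant factors (1,1,1,1,1,1).

Now H_k = ker ∂_k / im ∂_{k+1}, so:

  H_0: rank C_0 − rank ∂_1 = 11 − 9 = 2, and the invariant factors of ∂_1 are all 1, so H_0 ≅ Z^2.
  H_1: rank ker ∂_1 − rank ∂_2 = (17 − 9) − 6 = 2, and the invariant factors of ∂_2 are all 1, so H_1 ≅ Z^2.
  H_2: rank ker ∂_2 − rank ∂_3 = (6 − 6) − 0 = 0, and there is no ∂_3, so H_2 ≅ 0.

As a check, the Euler characteristic is 11 − 17 + 6 = 0, which agrees with 2 − 2 + 0 = 0.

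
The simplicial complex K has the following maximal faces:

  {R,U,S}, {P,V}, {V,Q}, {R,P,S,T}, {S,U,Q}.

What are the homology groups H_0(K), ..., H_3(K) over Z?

H_0 ≅ Z,  H_1 ≅ Z,  H_2 = 0,  H_3 = 0.

Fix the vertex order P < Q < R < S < T < U < V and write every simplex with vertices in increasing order. Then dim K = 3 and the simplices of K are:

  0-simplices (7): P, Q, R, S, T, U, V
  1-simplices (12): PR, PS, PT, PV, QS, QU, QV, RS, RT, RU, ST, SU
  2-simplices (6): PRS, PRT, PST, QSU, RST, RSU
  3-simplices (1): PRST

Hence C_0 ≅ Z^7, C_1 ≅ Z^12, C_2 ≅ Z^6, C_3 ≅ Z^1.

∂_1: C_1 → C_0 is given by ∂[p,q] = [q] − [p].
The resulting 7×12 matrix has rank 6, and its Smith normal form has invariant factors (1,1,1,1,1,1).

∂_2: C_2 → C_1 maps a triangle to the signed sum of its edges. For instance
  ∂PRT = RT − PT + PR,
  ∂QSU = SU − QU + QS.
As a 12×6 matrix over Z this has rank 5, with invariant factors (1,1,1,1,1).

The boundary map ∂_3: C_3 → C_2 sends each 3-simplex σ to the alternating sum Σ_i (−1)^i (σ with its i-th vertex removed). For instance
  ∂PRST = RST − PST + PRT − PRS.
As a 6×1 matrix over Z this has rank 1, with invariant factors (1).

Computing H_k = (kernel of ∂_k) / (image of ∂_{k+1}):

  H_0: rank C_0 − rank ∂_1 = 7 − 6 = 1, and the invariant factors of ∂_1 are all 1, so H_0 ≅ Z.
  H_1: rank ker ∂_1 − rank ∂_2 = (12 − 6) − 5 = 1, and the invariant factors of ∂_2 are all 1, so H_1 ≅ Z.
  H_2: rank ker ∂_2 − rank ∂_3 = (6 − 5) − 1 = 0, and the invariant factors of ∂_3 are all 1, so H_2 ≅ 0.
  H_3: rank ker ∂_3 − rank ∂_4 = (1 − 1) − 0 = 0, and there is no ∂_4, so H_3 ≅ 0.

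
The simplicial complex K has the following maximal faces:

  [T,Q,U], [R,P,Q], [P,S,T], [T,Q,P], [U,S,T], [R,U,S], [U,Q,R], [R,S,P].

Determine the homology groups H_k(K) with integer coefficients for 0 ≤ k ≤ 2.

H_0 = Z,  H_1 = 0,  H_2 = Z.

Fix the vertex order P < Q < R < S < T < U and write every simplex with vertices in increasing order. Then dim K = 2 and the simplices of K are:

  0-simplices (6): P, Q, R, S, T, U
  1-simplices (12): PQ, PR, PS, PT, QR, QT, QU, RS, RU, ST, SU, TU
  2-simplices (8): PQR, PQT, PRS, PST, QRU, QTU, RSU, STU

giving chain groups C_0 ≅ Z^6, C_1 ≅ Z^12, C_2 ≅ Z^8.

The boundary map ∂_1: C_1 → C_0 sends each edge [p,q] (with p < q) to q − p.
The 6×12 boundary matrix has rank 5 and Smith normal form diag(1,1,1,1,1).

Boundary ∂_2: C_2 → C_1 acts by ∂[p,q,r] = [q,r] − [p,r] + [p,q]. For instance
  ∂QTU = TU − QU + QT,
  ∂STU = TU − SU + ST.
This gives a 12×8 integer matrix of rank 7; reducing to Smith normal form yields diagonal entries (1,1,1,1,1,1,1).

Now H_k = ker ∂_k / im ∂_{k+1}, so:

  H_0: rank C_0 − rank ∂_1 = 6 − 5 = 1, and the invariant factors of ∂_1 are all 1, so H_0 ≅ Z.
  H_1: rank ker ∂_1 − rank ∂_2 = (12 − 5) − 7 = 0, and the invariant factors of ∂_2 are all 1, so H_1 ≅ 0.
  H_2: rank ker ∂_2 − rank ∂_3 = (8 − 7) − 0 = 1, and there is no ∂_3, so H_2 ≅ Z.

(K is a triangulation of the 2-sphere S^2.)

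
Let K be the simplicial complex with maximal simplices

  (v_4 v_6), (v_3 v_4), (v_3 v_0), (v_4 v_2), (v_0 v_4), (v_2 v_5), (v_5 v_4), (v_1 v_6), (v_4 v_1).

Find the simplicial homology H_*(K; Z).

Order the vertices as v_0 < v_1 < v_2 < v_3 < v_4 < v_5 < v_6. Listing each simplex with vertices in this order, K has dimension 1 with simplices:

  0-simplices (7): [v_0], [v_1], [v_2], [v_3], [v_4], [v_5], [v_6]
  1-simplices (9): [v_0,v_3], [v_0,v_4], [v_1,v_4], [v_1,v_6], [v_2,v_4], [v_2,v_5], [v_3,v_4], [v_4,v_5], [v_4,v_6]

giving chain groups C_0 ≅ Z^7, C_1 ≅ Z^9.

Boundary ∂_1: C_1 → C_0 is given by ∂[p,q] = [q] − [p]. For instance
  ∂[v_4,v_6] = [v_6] − [v_4].
This gives a 7×9 integer matrix of rank 6; reducing to Smith normal form yields diagonal entries (1,1,1,1,1,1).

Computing H_k = (kernel of ∂_k) / (image of ∂_{k+1}):

  H_0: rank C_0 − rank ∂_1 = 7 − 6 = 1, and the invariant factors of ∂_1 are all 1, so H_0 ≅ Z.
  H_1: rank ker ∂_1 − rank ∂_2 = (9 − 6) − 0 = 3, and there is no ∂_2, so H_1 ≅ Z^3.

(K is a triangulation of a wedge of 3 circles.)

H_0 ≅ Z,  H_1 ≅ Z^3.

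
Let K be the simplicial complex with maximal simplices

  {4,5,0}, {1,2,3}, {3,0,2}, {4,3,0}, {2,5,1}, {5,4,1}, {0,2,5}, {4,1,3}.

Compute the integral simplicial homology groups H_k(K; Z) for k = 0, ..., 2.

H_0 ≅ Z,  H_1 = 0,  H_2 ≅ Z.

We work with the vertex ordering 0 < 1 < 2 < 3 < 4 < 5. The simplices of K, each written with vertices in increasing order, are:

  0-simplices (6): [0], [1], [2], [3], [4], [5]
  1-simplices (12): [0,2], [0,3], [0,4], [0,5], [1,2], [1,3], [1,4], [1,5], [2,3], [2,5], [3,4], [4,5]
  2-simplices (8): [0,2,3], [0,2,5], [0,3,4], [0,4,5], [1,2,3], [1,2,5], [1,3,4], [1,4,5]

Hence C_0 ≅ Z^6, C_1 ≅ Z^12, C_2 ≅ Z^8.

The boundary map ∂_1: C_1 → C_0 is given by ∂[p,q] = [q] − [p].
The resulting 6×12 matrix has rank 5, and its Smith normal form has invariant factors (1,1,1,1,1).

∂_2: C_2 → C_1 maps a triangle to the signed sum of its edges. For instance
  ∂[1,3,4] = [3,4] − [1,4] + [1,3],
  ∂[1,4,5] = [4,5] − [1,5] + [1,4].
The resulting 12×8 matrix has rank 7, and its Smith normal form has invariant factors (1,1,1,1,1,1,1).

Now H_k = ker ∂_k / im ∂_{k+1}, so:

  H_0: rank C_0 − rank ∂_1 = 6 − 5 = 1, and the invariant factors of ∂_1 are all 1, so H_0 ≅ Z.
  H_1: rank ker ∂_1 − rank ∂_2 = (12 − 5) − 7 = 0, and the invariant factors of ∂_2 are all 1, so H_1 ≅ 0.
  H_2: rank ker ∂_2 − rank ∂_3 = (8 − 7) − 0 = 1, and there is no ∂_3, so H_2 ≅ Z.

(K is a triangulation of the 2-sphere S^2.)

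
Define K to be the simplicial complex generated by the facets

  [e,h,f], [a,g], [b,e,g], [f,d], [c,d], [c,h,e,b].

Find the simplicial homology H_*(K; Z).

Fix the vertex order a < b < c < d < e < f < g < h and write every simplex with vertices in increasing order. Then dim K = 3 and the simplices of K are:

  0-simplices (8): a, b, c, d, e, f, g, h
  1-simplices (13): ag, bc, be, bg, bh, cd, ce, ch, df, ef, eg, eh, fh
  2-simplices (6): bce, bch, beg, beh, ceh, efh
  3-simplices (1): bceh

so the chain groups are C_0 ≅ Z^8, C_1 ≅ Z^13, C_2 ≅ Z^6, C_3 ≅ Z^1.

The boundary map ∂_1: C_1 → C_0 sends each edge [p,q] (with p < q) to q − p. For instance
  ∂eg = g − e.
The 8×13 boundary matrix has rank 7 and Smith normal form diag(1,1,1,1,1,1,1).

The boundary map ∂_2: C_2 → C_1 acts by ∂[p,q,r] = [q,r] − [p,r] + [p,q]. For instance
  ∂ceh = eh − ch + ce,
  ∂beg = eg − bg + be.
This gives a 13×6 integer matrix of rank 5; reducing to Smith normal form yields diagonal entries (1,1,1,1,1).

∂_3: C_3 → C_2 sends each 3-simplex σ to the alternating sum Σ_i (−1)^i (σ with its i-th vertex removed). For instance
  ∂bceh = ceh − beh + bch − bce.
The 6×1 boundary matrix has rank 1 and Smith normal form diag(1).

Now H_k = ker ∂_k / im ∂_{k+1}, so:

  H_0: rank C_0 − rank ∂_1 = 8 − 7 = 1, and the invariant factors of ∂_1 are all 1, so H_0 = Z.
  H_1: rank ker ∂_1 − rank ∂_2 = (13 − 7) − 5 = 1, and the invariant factors of ∂_2 are all 1, so H_1 = Z.
  H_2: rank ker ∂_2 − rank ∂_3 = (6 − 5) − 1 = 0, and the invariant factors of ∂_3 are all 1, so H_2 = 0.
  H_3: rank ker ∂_3 − rank ∂_4 = (1 − 1) − 0 = 0, and there is no ∂_4, so H_3 = 0.

H_0 = Z,  H_1 = Z,  H_2 = 0,  H_3 = 0.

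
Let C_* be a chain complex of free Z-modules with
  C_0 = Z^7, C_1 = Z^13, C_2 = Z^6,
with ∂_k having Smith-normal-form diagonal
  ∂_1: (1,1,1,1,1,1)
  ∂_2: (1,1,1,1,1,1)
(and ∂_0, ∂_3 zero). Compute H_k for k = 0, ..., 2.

H_0: b_0 = 7 − 0 − 6 = 1; torsion from ∂_1 factors > 1: none. So H_0 ≅ Z.
H_1: b_1 = 13 − 6 − 6 = 1; torsion from ∂_2 factors > 1: none. So H_1 ≅ Z.
H_2: b_2 = 6 − 6 − 0 = 0; torsion from ∂_3 factors > 1: none. So H_2 ≅ 0.

H_0 ≅ Z,  H_1 ≅ Z,  H_2 = 0.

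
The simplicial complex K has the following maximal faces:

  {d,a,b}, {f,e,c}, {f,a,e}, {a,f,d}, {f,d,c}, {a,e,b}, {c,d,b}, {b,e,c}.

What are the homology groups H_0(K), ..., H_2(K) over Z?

H_0 = Z,  H_1 = 0,  H_2 = Z.

Order the vertices as a < b < c < d < e < f. Listing each simplex with vertices in this order, K has dimension 2 with simplices:

  0-simplices (6): a, b, c, d, e, f
  1-simplices (12): ab, ad, ae, af, bc, bd, be, cd, ce, cf, df, ef
  2-simplices (8): abd, abe, adf, aef, bcd, bce, cdf, cef

so the chain groups are C_0 ≅ Z^6, C_1 ≅ Z^12, C_2 ≅ Z^8.

Boundary ∂_1: C_1 → C_0 sends each edge [p,q] (with p < q) to q − p. For instance
  ∂bc = c − b.
The resulting 6×12 matrix has rank 5, and its Smith normal form has invariant factors (1,1,1,1,1).

Boundary ∂_2: C_2 → C_1 maps a triangle to the signed sum of its edges. For instance
  ∂adf = df − af + ad,
  ∂abd = bd − ad + ab.
The resulting 12×8 matrix has rank 7, and its Smith normal form has invariant factors (1,1,1,1,1,1,1).

Computing H_k = (kernel of ∂_k) / (image of ∂_{k+1}):

  H_0: rank C_0 − rank ∂_1 = 6 − 5 = 1, and the invariant factors of ∂_1 are all 1, so H_0 ≅ Z.
  H_1: rank ker ∂_1 − rank ∂_2 = (12 − 5) − 7 = 0, and the invariant factors of ∂_2 are all 1, so H_1 ≅ 0.
  H_2: rank ker ∂_2 − rank ∂_3 = (8 − 7) − 0 = 1, and there is no ∂_3, so H_2 ≅ Z.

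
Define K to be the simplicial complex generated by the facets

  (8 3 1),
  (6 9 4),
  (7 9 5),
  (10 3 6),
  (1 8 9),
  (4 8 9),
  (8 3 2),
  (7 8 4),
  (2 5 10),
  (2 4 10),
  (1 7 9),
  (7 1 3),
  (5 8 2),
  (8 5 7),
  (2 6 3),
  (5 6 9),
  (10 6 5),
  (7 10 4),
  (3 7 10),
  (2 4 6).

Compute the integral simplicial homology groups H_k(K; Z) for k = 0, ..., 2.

H_0 ≅ Z,  H_1 ≅ Z ⊕ Z/2,  H_2 = 0.

Fix the vertex order 1 < 2 < 3 < 4 < 5 < 6 < 7 < 8 < 9 < 10 and write every simplex with vertices in increasing order. Then dim K = 2 and the simplices of K are:

  0-simplices (10): [1], [2], [3], [4], [5], [6], [7], [8], [9], [10]
  1-simplices (30): (30 of them)
  2-simplices (20): (20 of them)

Hence C_0 ≅ Z^10, C_1 ≅ Z^30, C_2 ≅ Z^20.

Boundary ∂_1: C_1 → C_0 is given by ∂[p,q] = [q] − [p].
This gives a 10×30 integer matrix of rank 9; reducing to Smith normal form yields diagonal entries (1,1,1,1,1,1,1,1,1).

∂_2: C_2 → C_1 sends each 2-simplex [p,q,r] to [q,r] − [p,r] + [p,q]. For instance
  ∂[5,7,9] = [7,9] − [5,9] + [5,7],
  ∂[2,3,8] = [3,8] − [2,8] + [2,3].
As a 30×20 matrix over Z this has rank 20, with invariant factors (1,1,1,1,1,1,1,1,1,1,1,1,1,1,1,1,1,1,1,2).

Computing H_k = (kernel of ∂_k) / (image of ∂_{k+1}):

  H_0: rank C_0 − rank ∂_1 = 10 − 9 = 1, and the invariant factors of ∂_1 are all 1, so H_0 = Z.
  H_1: rank ker ∂_1 − rank ∂_2 = (30 − 9) − 20 = 1, and ∂_2 has invariant factor 2 > 1, so H_1 = Z ⊕ Z/2.
  H_2: rank ker ∂_2 − rank ∂_3 = (20 − 20) − 0 = 0, and there is no ∂_3, so H_2 = 0.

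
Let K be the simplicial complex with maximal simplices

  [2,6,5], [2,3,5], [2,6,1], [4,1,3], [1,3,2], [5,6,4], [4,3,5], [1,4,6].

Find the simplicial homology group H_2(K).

H_2 ≅ Z.

Take the total order 1 < 2 < 3 < 4 < 5 < 6 on the vertex set. Then K (dimension 2) consists of the simplices:

  0-simplices (6): [1], [2], [3], [4], [5], [6]
  1-simplices (12): [1,2], [1,3], [1,4], [1,6], [2,3], [2,5], [2,6], [3,4], [3,5], [4,5], [4,6], [5,6]
  2-simplices (8): [1,2,3], [1,2,6], [1,3,4], [1,4,6], [2,3,5], [2,5,6], [3,4,5], [4,5,6]

so the chain groups are C_0 ≅ Z^6, C_1 ≅ Z^12, C_2 ≅ Z^8.

The boundary map ∂_1: C_1 → C_0 is given by ∂[p,q] = [q] − [p]. For instance
  ∂[1,2] = [2] − [1].
The 6×12 boundary matrix has rank 5 and Smith normal form diag(1,1,1,1,1).

The boundary map ∂_2: C_2 → C_1 acts by ∂[p,q,r] = [q,r] − [p,r] + [p,q]. For instance
  ∂[4,5,6] = [5,6] − [4,6] + [4,5],
  ∂[1,3,4] = [3,4] − [1,4] + [1,3].
The 12×8 boundary matrix has rank 7 and Smith normal form diag(1,1,1,1,1,1,1).

Computing H_k = (kernel of ∂_k) / (image of ∂_{k+1}):

  H_2: rank ker ∂_2 − rank ∂_3 = (8 − 7) − 0 = 1, and there is no ∂_3, so H_2 = Z.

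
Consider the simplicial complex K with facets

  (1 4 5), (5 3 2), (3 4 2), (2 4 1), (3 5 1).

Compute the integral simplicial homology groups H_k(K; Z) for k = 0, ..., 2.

K has 5 vertices, 10 edges, 5 triangles.
rank ∂_0 = 0, rank ∂_1 = 4 ⇒ b_0 = 5 − 0 − 4 = 1; all invariant factors of ∂_1 are 1 so no torsion. So H_0 ≅ Z.
rank ∂_1 = 4, rank ∂_2 = 5 ⇒ b_1 = 10 − 4 − 5 = 1; all invariant factors of ∂_2 are 1 so no torsion. So H_1 ≅ Z.
rank ∂_2 = 5, rank ∂_3 = 0 ⇒ b_2 = 5 − 5 − 0 = 0. So H_2 ≅ 0.

H_0 ≅ Z,  H_1 ≅ Z,  H_2 = 0.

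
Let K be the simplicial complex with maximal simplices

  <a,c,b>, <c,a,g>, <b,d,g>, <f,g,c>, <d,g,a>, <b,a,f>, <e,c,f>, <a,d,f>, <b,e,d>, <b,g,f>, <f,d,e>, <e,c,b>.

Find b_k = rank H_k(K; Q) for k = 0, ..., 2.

Take the total order a < b < c < d < e < f < g on the vertex set. Then K (dimension 2) consists of the simplices:

  0-simplices (7): a, b, c, d, e, f, g
  1-simplices (18): ab, ac, ad, af, ag, bc, bd, be, bf, bg, ce, cf, cg, de, df, dg, ef, fg
  2-simplices (12): abc, abf, acg, adf, adg, bce, bde, bdg, bfg, cef, cfg, def

so the chain groups are C_0 ≅ Z^7, C_1 ≅ Z^18, C_2 ≅ Z^12.

Boundary ∂_1: C_1 → C_0 sends each edge [p,q] (with p < q) to q − p. For instance
  ∂ce = e − c.
As a 7×18 matrix over Z this has rank 6, with invariant factors (1,1,1,1,1,1).

Boundary ∂_2: C_2 → C_1 maps a triangle to the signed sum of its edges. For instance
  ∂bde = de − be + bd,
  ∂cef = ef − cf + ce.
The resulting 18×12 matrix has rank 12, and its Smith normal form has invariant factors (1,1,1,1,1,1,1,1,1,1,1,2).

From H_k ≅ ker(∂_k) / im(∂_{k+1}) we obtain:

  H_0: rank C_0 − rank ∂_1 = 7 − 6 = 1, and the invariant factors of ∂_1 are all 1, so H_0 = Z.
  H_1: rank ker ∂_1 − rank ∂_2 = (18 − 6) − 12 = 0, and ∂_2 has invariant factor 2 > 1, so H_1 = Z/2.
  H_2: rank ker ∂_2 − rank ∂_3 = (12 − 12) − 0 = 0, and there is no ∂_3, so H_2 = 0.

As a check, the Euler characteristic is 7 − 18 + 12 = 1, which agrees with 1 − 0 + 0 = 1.

Hence the Betti numbers are b_0 = 1, b_1 = 0, b_2 = 0.

b_0 = 1, b_1 = 0, b_2 = 0.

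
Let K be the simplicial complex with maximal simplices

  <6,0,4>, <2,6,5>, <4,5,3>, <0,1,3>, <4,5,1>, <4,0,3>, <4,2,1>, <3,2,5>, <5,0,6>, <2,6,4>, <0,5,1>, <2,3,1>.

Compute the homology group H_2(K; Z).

Fix the vertex order 0 < 1 < 2 < 3 < 4 < 5 < 6 and write every simplex with vertices in increasing order. Then dim K = 2 and the simplices of K are:

  0-simplices (7): [0], [1], [2], [3], [4], [5], [6]
  1-simplices (18): [0,1], [0,3], [0,4], [0,5], [0,6], [1,2], [1,3], [1,4], [1,5], [2,3], [2,4], [2,5], [2,6], [3,4], [3,5], [4,5], [4,6], [5,6]
  2-simplices (12): [0,1,3], [0,1,5], [0,3,4], [0,4,6], [0,5,6], [1,2,3], [1,2,4], [1,4,5], [2,3,5], [2,4,6], [2,5,6], [3,4,5]

giving chain groups C_0 ≅ Z^7, C_1 ≅ Z^18, C_2 ≅ Z^12.

Boundary ∂_1: C_1 → C_0 sends each edge [p,q] (with p < q) to q − p.
This gives a 7×18 integer matrix of rank 6; reducing to Smith normal form yields diagonal entries (1,1,1,1,1,1).

The boundary map ∂_2: C_2 → C_1 acts by ∂[p,q,r] = [q,r] − [p,r] + [p,q]. For instance
  ∂[2,3,5] = [3,5] − [2,5] + [2,3],
  ∂[2,4,6] = [4,6] − [2,6] + [2,4].
This gives a 18×12 integer matrix of rank 12; reducing to Smith normal form yields diagonal entries (1,1,1,1,1,1,1,1,1,1,1,2).

Reading off H_k = ker ∂_k / im ∂_{k+1}:

  H_2: rank ker ∂_2 − rank ∂_3 = (12 − 12) − 0 = 0, and there is no ∂_3, so H_2 = 0.

H_2 ≅ 0.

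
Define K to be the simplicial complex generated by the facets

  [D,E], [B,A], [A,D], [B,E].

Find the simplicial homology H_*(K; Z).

Take the total order A < B < D < E on the vertex set. Then K (dimension 1) consists of the simplices:

  0-simplices (4): A, B, D, E
  1-simplices (4): AB, AD, BE, DE

so the chain groups are C_0 ≅ Z^4, C_1 ≅ Z^4.

The boundary map ∂_1: C_1 → C_0 sends each edge [p,q] (with p < q) to q − p.
The 4×4 boundary matrix has rank 3 and Smith normal form diag(1,1,1).

Computing H_k = (kernel of ∂_k) / (image of ∂_{k+1}):

  H_0: rank C_0 − rank ∂_1 = 4 − 3 = 1, and the invariant factors of ∂_1 are all 1, so H_0 = Z.
  H_1: rank ker ∂_1 − rank ∂_2 = (4 − 3) − 0 = 1, and there is no ∂_2, so H_1 = Z.

H_0 ≅ Z,  H_1 ≅ Z.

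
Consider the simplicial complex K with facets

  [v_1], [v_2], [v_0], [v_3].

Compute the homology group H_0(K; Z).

Fix the vertex order v_0 < v_1 < v_2 < v_3 and write every simplex with vertices in increasing order. Then dim K = 0 and the simplices of K are:

  0-simplices (4): [v_0], [v_1], [v_2], [v_3]

giving chain groups C_0 ≅ Z^4.

From H_k ≅ ker(∂_k) / im(∂_{k+1}) we obtain:

  H_0: rank C_0 − rank ∂_1 = 4 − 0 = 4, and there is no ∂_1, so H_0 = Z^4.

H_0 ≅ Z^4.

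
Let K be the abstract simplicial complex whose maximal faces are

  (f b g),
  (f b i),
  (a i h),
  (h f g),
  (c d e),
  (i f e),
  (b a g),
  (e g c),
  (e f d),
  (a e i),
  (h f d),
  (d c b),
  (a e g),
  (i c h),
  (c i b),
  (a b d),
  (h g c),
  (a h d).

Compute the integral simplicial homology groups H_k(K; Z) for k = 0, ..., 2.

H_0 ≅ Z,  H_1 ≅ Z^2,  H_2 ≅ Z.

Fix the vertex order a < b < c < d < e < f < g < h < i and write every simplex with vertices in increasing order. Then dim K = 2 and the simplices of K are:

  0-simplices (9): a, b, c, d, e, f, g, h, i
  1-simplices (27): ab, ad, ae, ag, ah, ai, bc, bd, bf, bg, bi, cd, ce, cg, ch, ci, de, df, dh, ef, eg, ei, fg, fh, fi, gh, hi
  2-simplices (18): abd, abg, adh, aeg, aei, ahi, bcd, bci, bfg, bfi, cde, ceg, cgh, chi, def, dfh, efi, fgh

so the chain groups are C_0 ≅ Z^9, C_1 ≅ Z^27, C_2 ≅ Z^18.

Boundary ∂_1: C_1 → C_0 is given by ∂[p,q] = [q] − [p]. For instance
  ∂ai = i − a.
The 9×27 boundary matrix has rank 8 and Smith normal form diag(1,1,1,1,1,1,1,1).

∂_2: C_2 → C_1 acts by ∂[p,q,r] = [q,r] − [p,r] + [p,q]. For instance
  ∂bci = ci − bi + bc,
  ∂def = ef − df + de.
This gives a 27×18 integer matrix of rank 17; reducing to Smith normal form yields diagonal entries (1,1,1,1,1,1,1,1,1,1,1,1,1,1,1,1,1).

Reading off H_k = ker ∂_k / im ∂_{k+1}:

  H_0: rank C_0 − rank ∂_1 = 9 − 8 = 1, and the invariant factors of ∂_1 are all 1, so H_0 ≅ Z.
  H_1: rank ker ∂_1 − rank ∂_2 = (27 − 8) − 17 = 2, and the invariant factors of ∂_2 are all 1, so H_1 ≅ Z^2.
  H_2: rank ker ∂_2 − rank ∂_3 = (18 − 17) − 0 = 1, and there is no ∂_3, so H_2 ≅ Z.

As a check, the Euler characteristic is 9 − 27 + 18 = 0, which agrees with 1 − 2 + 1 = 0.
(K is a triangulation of the torus T^2.)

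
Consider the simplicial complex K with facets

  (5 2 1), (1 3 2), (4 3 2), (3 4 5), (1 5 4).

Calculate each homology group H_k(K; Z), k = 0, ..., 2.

H_0 = Z,  H_1 = Z,  H_2 = 0.

Fix the vertex order 1 < 2 < 3 < 4 < 5 and write every simplex with vertices in increasing order. Then dim K = 2 and the simplices of K are:

  0-simplices (5): [1], [2], [3], [4], [5]
  1-simplices (10): [1,2], [1,3], [1,4], [1,5], [2,3], [2,4], [2,5], [3,4], [3,5], [4,5]
  2-simplices (5): [1,2,3], [1,2,5], [1,4,5], [2,3,4], [3,4,5]

Hence C_0 ≅ Z^5, C_1 ≅ Z^10, C_2 ≅ Z^5.

The boundary map ∂_1: C_1 → C_0 is given by ∂[p,q] = [q] − [p]. For instance
  ∂[2,3] = [3] − [2].
The resulting 5×10 matrix has rank 4, and its Smith normal form has invariant factors (1,1,1,1).

The boundary map ∂_2: C_2 → C_1 sends each 2-simplex [p,q,r] to [q,r] − [p,r] + [p,q]. For instance
  ∂[1,4,5] = [4,5] − [1,5] + [1,4],
  ∂[1,2,3] = [2,3] − [1,3] + [1,2].
This gives a 10×5 integer matrix of rank 5; reducing to Smith normal form yields diagonal entries (1,1,1,1,1).

From H_k ≅ ker(∂_k) / im(∂_{k+1}) we obtain:

  H_0: rank C_0 − rank ∂_1 = 5 − 4 = 1, and the invariant factors of ∂_1 are all 1, so H_0 ≅ Z.
  H_1: rank ker ∂_1 − rank ∂_2 = (10 − 4) − 5 = 1, and the invariant factors of ∂_2 are all 1, so H_1 ≅ Z.
  H_2: rank ker ∂_2 − rank ∂_3 = (5 − 5) − 0 = 0, and there is no ∂_3, so H_2 ≅ 0.

As a check, the Euler characteristic is 5 − 10 + 5 = 0, which agrees with 1 − 1 + 0 = 0.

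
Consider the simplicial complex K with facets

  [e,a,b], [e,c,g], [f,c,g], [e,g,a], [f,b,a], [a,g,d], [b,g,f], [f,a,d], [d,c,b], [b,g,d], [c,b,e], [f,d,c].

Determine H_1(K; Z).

Fix the vertex order a < b < c < d < e < f < g and write every simplex with vertices in increasing order. Then dim K = 2 and the simplices of K are:

  0-simplices (7): a, b, c, d, e, f, g
  1-simplices (18): ab, ad, ae, af, ag, bc, bd, be, bf, bg, cd, ce, cf, cg, df, dg, eg, fg
  2-simplices (12): abe, abf, adf, adg, aeg, bcd, bce, bdg, bfg, cdf, ceg, cfg

giving chain groups C_0 ≅ Z^7, C_1 ≅ Z^18, C_2 ≅ Z^12.

∂_1: C_1 → C_0 sends each edge [p,q] (with p < q) to q − p. For instance
  ∂cf = f − c.
This gives a 7×18 integer matrix of rank 6; reducing to Smith normal form yields diagonal entries (1,1,1,1,1,1).

∂_2: C_2 → C_1 maps a triangle to the signed sum of its edges. For instance
  ∂bcd = cd − bd + bc,
  ∂ceg = eg − cg + ce.
This gives a 18×12 integer matrix of rank 12; reducing to Smith normal form yields diagonal entries (1,1,1,1,1,1,1,1,1,1,1,2).

From H_k ≅ ker(∂_k) / im(∂_{k+1}) we obtain:

  H_1: rank ker ∂_1 − rank ∂_2 = (18 − 6) − 12 = 0, and ∂_2 has invariant factor 2 > 1, so H_1 = Z/2.

(K is a triangulation of the real projective plane RP^2.)

H_1 = Z/2.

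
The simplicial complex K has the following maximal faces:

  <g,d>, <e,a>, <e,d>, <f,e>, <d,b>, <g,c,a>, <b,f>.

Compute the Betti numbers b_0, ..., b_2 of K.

b_0 = 1, b_1 = 2, b_2 = 0.

Order the vertices as a < b < c < d < e < f < g. Listing each simplex with vertices in this order, K has dimension 2 with simplices:

  0-simplices (7): a, b, c, d, e, f, g
  1-simplices (9): ac, ae, ag, bd, bf, cg, de, dg, ef
  2-simplices (1): acg

so the chain groups are C_0 ≅ Z^7, C_1 ≅ Z^9, C_2 ≅ Z^1.

The boundary map ∂_1: C_1 → C_0 sends each edge [p,q] (with p < q) to q − p.
This gives a 7×9 integer matrix of rank 6; reducing to Smith normal form yields diagonal entries (1,1,1,1,1,1).

∂_2: C_2 → C_1 acts by ∂[p,q,r] = [q,r] − [p,r] + [p,q]. For instance
  ∂acg = cg − ag + ac.
As a 9×1 matrix over Z this has rank 1, with invariant factors (1).

Reading off H_k = ker ∂_k / im ∂_{k+1}:

  H_0: rank C_0 − rank ∂_1 = 7 − 6 = 1, and the invariant factors of ∂_1 are all 1, so H_0 ≅ Z.
  H_1: rank ker ∂_1 − rank ∂_2 = (9 − 6) − 1 = 2, and the invariant factors of ∂_2 are all 1, so H_1 ≅ Z^2.
  H_2: rank ker ∂_2 − rank ∂_3 = (1 − 1) − 0 = 0, and there is no ∂_3, so H_2 ≅ 0.

Hence the Betti numbers are b_0 = 1, b_1 = 2, b_2 = 0.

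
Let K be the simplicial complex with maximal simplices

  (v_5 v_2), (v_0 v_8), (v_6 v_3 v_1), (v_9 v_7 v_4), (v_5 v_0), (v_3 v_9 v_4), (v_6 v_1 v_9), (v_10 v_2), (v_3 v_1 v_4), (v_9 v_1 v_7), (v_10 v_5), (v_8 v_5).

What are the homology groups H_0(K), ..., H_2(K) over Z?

K has 11 vertices, 18 edges, 6 triangles.
rank ∂_0 = 0, rank ∂_1 = 9 ⇒ b_0 = 11 − 0 − 9 = 2; all invariant factors of ∂_1 are 1 so no torsion. So H_0 = Z^2.
rank ∂_1 = 9, rank ∂_2 = 6 ⇒ b_1 = 18 − 9 − 6 = 3; all invariant factors of ∂_2 are 1 so no torsion. So H_1 = Z^3.
rank ∂_2 = 6, rank ∂_3 = 0 ⇒ b_2 = 6 − 6 − 0 = 0. So H_2 = 0.

H_0 = Z^2,  H_1 = Z^3,  H_2 = 0.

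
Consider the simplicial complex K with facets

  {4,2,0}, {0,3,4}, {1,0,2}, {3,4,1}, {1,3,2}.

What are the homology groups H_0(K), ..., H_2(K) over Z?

Fix the vertex order 0 < 1 < 2 < 3 < 4 and write every simplex with vertices in increasing order. Then dim K = 2 and the simplices of K are:

  0-simplices (5): [0], [1], [2], [3], [4]
  1-simplices (10): [0,1], [0,2], [0,3], [0,4], [1,2], [1,3], [1,4], [2,3], [2,4], [3,4]
  2-simplices (5): [0,1,2], [0,2,4], [0,3,4], [1,2,3], [1,3,4]

so the chain groups are C_0 ≅ Z^5, C_1 ≅ Z^10, C_2 ≅ Z^5.

∂_1: C_1 → C_0 is given by ∂[p,q] = [q] − [p].
The resulting 5×10 matrix has rank 4, and its Smith normal form has invariant factors (1,1,1,1).

The boundary map ∂_2: C_2 → C_1 sends each 2-simplex [p,q,r] to [q,r] − [p,r] + [p,q]. For instance
  ∂[0,1,2] = [1,2] − [0,2] + [0,1],
  ∂[1,2,3] = [2,3] − [1,3] + [1,2].
The 10×5 boundary matrix has rank 5 and Smith normal form diag(1,1,1,1,1).

From H_k ≅ ker(∂_k) / im(∂_{k+1}) we obtain:

  H_0: rank C_0 − rank ∂_1 = 5 − 4 = 1, and the invariant factors of ∂_1 are all 1, so H_0 ≅ Z.
  H_1: rank ker ∂_1 − rank ∂_2 = (10 − 4) − 5 = 1, and the invariant factors of ∂_2 are all 1, so H_1 ≅ Z.
  H_2: rank ker ∂_2 − rank ∂_3 = (5 − 5) − 0 = 0, and there is no ∂_3, so H_2 ≅ 0.

As a check, the Euler characteristic is 5 − 10 + 5 = 0, which agrees with 1 − 1 + 0 = 0.

H_0 ≅ Z,  H_1 ≅ Z,  H_2 = 0.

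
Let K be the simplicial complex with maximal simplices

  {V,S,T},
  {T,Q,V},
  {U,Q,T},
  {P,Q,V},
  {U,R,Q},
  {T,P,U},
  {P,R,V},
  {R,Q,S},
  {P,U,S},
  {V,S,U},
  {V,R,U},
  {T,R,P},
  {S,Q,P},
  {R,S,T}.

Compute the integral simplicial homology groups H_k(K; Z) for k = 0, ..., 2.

Fix the vertex order P < Q < R < S < T < U < V and write every simplex with vertices in increasing order. Then dim K = 2 and the simplices of K are:

  0-simplices (7): P, Q, R, S, T, U, V
  1-simplices (21): PQ, PR, PS, PT, PU, PV, QR, QS, QT, QU, QV, RS, RT, RU, RV, ST, SU, SV, TU, TV, UV
  2-simplices (14): PQS, PQV, PRT, PRV, PSU, PTU, QRS, QRU, QTU, QTV, RST, RUV, STV, SUV

Hence C_0 ≅ Z^7, C_1 ≅ Z^21, C_2 ≅ Z^14.

The boundary map ∂_1: C_1 → C_0 maps an edge to its endpoints' difference, ∂[p,q] = q − p. For instance
  ∂RU = U − R.
The resulting 7×21 matrix has rank 6, and its Smith normal form has invariant factors (1,1,1,1,1,1).

Boundary ∂_2: C_2 → C_1 maps a triangle to the signed sum of its edges. For instance
  ∂PQS = QS − PS + PQ,
  ∂PTU = TU − PU + PT.
The 21×14 boundary matrix has rank 13 and Smith normal form diag(1,1,1,1,1,1,1,1,1,1,1,1,1).

From H_k ≅ ker(∂_k) / im(∂_{k+1}) we obtain:

  H_0: rank C_0 − rank ∂_1 = 7 − 6 = 1, and the invariant factors of ∂_1 are all 1, so H_0 = Z.
  H_1: rank ker ∂_1 − rank ∂_2 = (21 − 6) − 13 = 2, and the invariant factors of ∂_2 are all 1, so H_1 = Z^2.
  H_2: rank ker ∂_2 − rank ∂_3 = (14 − 13) − 0 = 1, and there is no ∂_3, so H_2 = Z.

H_0 ≅ Z,  H_1 ≅ Z^2,  H_2 ≅ Z.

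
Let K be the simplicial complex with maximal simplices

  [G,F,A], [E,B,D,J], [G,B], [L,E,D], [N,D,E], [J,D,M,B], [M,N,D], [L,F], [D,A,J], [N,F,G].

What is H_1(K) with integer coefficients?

H_1 ≅ Z^3.

We work with the vertex ordering A < B < D < E < F < G < J < L < M < N. The simplices of K, each written with vertices in increasing order, are:

  0-simplices (10): A, B, D, E, F, G, J, L, M, N
  1-simplices (23): AD, AF, AG, AJ, BD, BE, BG, BJ, BM, DE, DJ, DL, DM, DN, EJ, EL, EN, FG, FL, FN, GN, JM, MN
  2-simplices (13): ADJ, AFG, BDE, BDJ, BDM, BEJ, BJM, DEJ, DEL, DEN, DJM, DMN, FGN
  3-simplices (2): BDEJ, BDJM

so the chain groups are C_0 ≅ Z^10, C_1 ≅ Z^23, C_2 ≅ Z^13, C_3 ≅ Z^2.

The boundary map ∂_1: C_1 → C_0 sends each edge [p,q] (with p < q) to q − p. For instance
  ∂FN = N − F.
This gives a 10×23 integer matrix of rank 9; reducing to Smith normal form yields diagonal entries (1,1,1,1,1,1,1,1,1).

The boundary map ∂_2: C_2 → C_1 sends each 2-simplex [p,q,r] to [q,r] − [p,r] + [p,q]. For instance
  ∂AFG = FG − AG + AF,
  ∂BJM = JM − BM + BJ.
The 23×13 boundary matrix has rank 11 and Smith normal form diag(1,1,1,1,1,1,1,1,1,1,1).

Boundary ∂_3: C_3 → C_2 sends each 3-simplex σ to the alternating sum Σ_i (−1)^i (σ with its i-th vertex removed). For instance
  ∂BDJM = DJM − BJM + BDM − BDJ,
  ∂BDEJ = DEJ − BEJ + BDJ − BDE.
As a 13×2 matrix over Z this has rank 2, with invariant factors (1,1).

Reading off H_k = ker ∂_k / im ∂_{k+1}:

  H_1: rank ker ∂_1 − rank ∂_2 = (23 − 9) − 11 = 3, and the invariant factors of ∂_2 are all 1, so H_1 ≅ Z^3.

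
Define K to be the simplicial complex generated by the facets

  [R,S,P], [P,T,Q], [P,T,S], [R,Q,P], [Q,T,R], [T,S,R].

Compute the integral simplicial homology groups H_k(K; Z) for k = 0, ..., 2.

H_0 ≅ Z,  H_1 = 0,  H_2 ≅ Z.

Take the total order P < Q < R < S < T on the vertex set. Then K (dimension 2) consists of the simplices:

  0-simplices (5): P, Q, R, S, T
  1-simplices (9): PQ, PR, PS, PT, QR, QT, RS, RT, ST
  2-simplices (6): PQR, PQT, PRS, PST, QRT, RST

so the chain groups are C_0 ≅ Z^5, C_1 ≅ Z^9, C_2 ≅ Z^6.

∂_1: C_1 → C_0 sends each edge [p,q] (with p < q) to q − p. For instance
  ∂RT = T − R.
The resulting 5×9 matrix has rank 4, and its Smith normal form has invariant factors (1,1,1,1).

∂_2: C_2 → C_1 acts by ∂[p,q,r] = [q,r] − [p,r] + [p,q]. For instance
  ∂PRS = RS − PS + PR,
  ∂PQT = QT − PT + PQ.
As a 9×6 matrix over Z this has rank 5, with invariant factors (1,1,1,1,1).

Now H_k = ker ∂_k / im ∂_{k+1}, so:

  H_0: rank C_0 − rank ∂_1 = 5 − 4 = 1, and the invariant factors of ∂_1 are all 1, so H_0 ≅ Z.
  H_1: rank ker ∂_1 − rank ∂_2 = (9 − 4) − 5 = 0, and the invariant factors of ∂_2 are all 1, so H_1 ≅ 0.
  H_2: rank ker ∂_2 − rank ∂_3 = (6 − 5) − 0 = 1, and there is no ∂_3, so H_2 ≅ Z.

(K is a triangulation of the 2-sphere S^2.)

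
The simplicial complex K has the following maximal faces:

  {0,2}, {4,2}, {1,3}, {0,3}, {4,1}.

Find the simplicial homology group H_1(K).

H_1 = Z.

Order the vertices as 0 < 1 < 2 < 3 < 4. Listing each simplex with vertices in this order, K has dimension 1 with simplices:

  0-simplices (5): [0], [1], [2], [3], [4]
  1-simplices (5): [0,2], [0,3], [1,3], [1,4], [2,4]

so the chain groups are C_0 ≅ Z^5, C_1 ≅ Z^5.

Boundary ∂_1: C_1 → C_0 is given by ∂[p,q] = [q] − [p]. For instance
  ∂[0,3] = [3] − [0].
The resulting 5×5 matrix has rank 4, and its Smith normal form has invariant factors (1,1,1,1).

From H_k ≅ ker(∂_k) / im(∂_{k+1}) we obtain:

  H_1: rank ker ∂_1 − rank ∂_2 = (5 − 4) − 0 = 1, and there is no ∂_2, so H_1 ≅ Z.

(K is a triangulation of the circle S^1.)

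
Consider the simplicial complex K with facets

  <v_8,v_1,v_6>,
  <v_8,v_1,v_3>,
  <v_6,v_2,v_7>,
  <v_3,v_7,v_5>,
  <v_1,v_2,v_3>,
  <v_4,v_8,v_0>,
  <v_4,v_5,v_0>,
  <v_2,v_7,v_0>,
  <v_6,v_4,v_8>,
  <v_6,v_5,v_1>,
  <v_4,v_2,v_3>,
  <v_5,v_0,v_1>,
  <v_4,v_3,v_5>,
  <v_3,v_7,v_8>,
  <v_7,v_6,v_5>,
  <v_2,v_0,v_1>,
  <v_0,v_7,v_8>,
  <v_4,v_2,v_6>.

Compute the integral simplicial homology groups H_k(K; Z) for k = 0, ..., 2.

H_0 ≅ Z,  H_1 ≅ Z^2,  H_2 ≅ Z.

We work with the vertex ordering v_0 < v_1 < v_2 < v_3 < v_4 < v_5 < v_6 < v_7 < v_8. The simplices of K, each written with vertices in increasing order, are:

  0-simplices (9): [v_0], [v_1], [v_2], [v_3], [v_4], [v_5], [v_6], [v_7], [v_8]
  1-simplices (27): (27 of them)
  2-simplices (18): (18 of them)

giving chain groups C_0 ≅ Z^9, C_1 ≅ Z^27, C_2 ≅ Z^18.

The boundary map ∂_1: C_1 → C_0 maps an edge to its endpoints' difference, ∂[p,q] = q − p. For instance
  ∂[v_1,v_3] = [v_3] − [v_1].
The resulting 9×27 matrix has rank 8, and its Smith normal form has invariant factors (1,1,1,1,1,1,1,1).

The boundary map ∂_2: C_2 → C_1 maps a triangle to the signed sum of its edges. For instance
  ∂[v_0,v_1,v_2] = [v_1,v_2] − [v_0,v_2] + [v_0,v_1],
  ∂[v_5,v_6,v_7] = [v_6,v_7] − [v_5,v_7] + [v_5,v_6].
This gives a 27×18 integer matrix of rank 17; reducing to Smith normal form yields diagonal entries (1,1,1,1,1,1,1,1,1,1,1,1,1,1,1,1,1).

Computing H_k = (kernel of ∂_k) / (image of ∂_{k+1}):

  H_0: rank C_0 − rank ∂_1 = 9 − 8 = 1, and the invariant factors of ∂_1 are all 1, so H_0 ≅ Z.
  H_1: rank ker ∂_1 − rank ∂_2 = (27 − 8) − 17 = 2, and the invariant factors of ∂_2 are all 1, so H_1 ≅ Z^2.
  H_2: rank ker ∂_2 − rank ∂_3 = (18 − 17) − 0 = 1, and there is no ∂_3, so H_2 ≅ Z.

As a check, the Euler characteristic is 9 − 27 + 18 = 0, which agrees with 1 − 2 + 1 = 0.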